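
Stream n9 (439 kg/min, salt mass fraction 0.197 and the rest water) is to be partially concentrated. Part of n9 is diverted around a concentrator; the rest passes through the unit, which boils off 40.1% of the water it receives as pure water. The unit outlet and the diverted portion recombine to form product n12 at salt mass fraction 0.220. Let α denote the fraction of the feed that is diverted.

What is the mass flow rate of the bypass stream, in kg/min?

296.5 kg/min

All 439×0.197 = 86.483 kg/min of salt reaches n12, so n12 = 86.483/0.220 = 393.1 kg/min and vapour = 45.895 kg/min.
The evaporator receives (1−α)·439 of feed at 0.803 water and removes 0.401 of that water:
0.401×0.803×(1−α)×439 = 45.895
(1−α) = 45.895/141.36 = 0.3247;  α = 0.6753.
Bypass flow = 0.6753×439 = 296.47 kg/min.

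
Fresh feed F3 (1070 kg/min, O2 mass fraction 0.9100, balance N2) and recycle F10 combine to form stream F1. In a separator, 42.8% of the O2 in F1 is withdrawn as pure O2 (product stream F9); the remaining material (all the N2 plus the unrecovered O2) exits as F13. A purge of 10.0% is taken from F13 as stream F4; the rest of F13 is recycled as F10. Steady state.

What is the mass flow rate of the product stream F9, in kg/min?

858.9 kg/min

O2 in F1: m_A = 1070×0.910 + (1−0.100)·(1−0.428)·m_A, so m_A = 973.7/0.4852 = 2006.8 kg/min.
Product F9 = 0.428×2006.8 = 858.91 kg/min.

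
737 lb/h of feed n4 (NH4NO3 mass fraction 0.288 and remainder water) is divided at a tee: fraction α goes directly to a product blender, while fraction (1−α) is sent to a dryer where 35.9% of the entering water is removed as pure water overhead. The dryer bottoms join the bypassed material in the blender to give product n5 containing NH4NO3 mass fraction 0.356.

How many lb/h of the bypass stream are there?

All 737×0.288 = 212.26 lb/h of NH4NO3 reaches n5, so n5 = 212.26/0.356 = 596.22 lb/h and vapour = 140.78 lb/h.
The evaporator receives (1−α)·737 of feed at 0.712 water and removes 0.359 of that water:
0.359×0.712×(1−α)×737 = 140.78
(1−α) = 140.78/188.38 = 0.7473;  α = 0.2527.
Bypass flow = 0.2527×737 = 186.25 lb/h.

186.3 lb/h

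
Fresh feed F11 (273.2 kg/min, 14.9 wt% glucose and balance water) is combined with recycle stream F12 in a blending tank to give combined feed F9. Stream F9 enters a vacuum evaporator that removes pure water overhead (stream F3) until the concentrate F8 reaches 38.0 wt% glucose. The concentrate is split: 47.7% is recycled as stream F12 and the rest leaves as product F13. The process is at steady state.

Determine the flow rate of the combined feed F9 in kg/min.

370.9 kg/min

Overall glucose balance (none leaves overhead): glucose in fresh feed = glucose in product, i.e. 273.2×0.149 = (1−0.477)·F8·0.380.
F8 = 40.707/(0.380×0.523) = 204.82 kg/min.
Recycle F12 = 0.477×204.82 = 97.701 kg/min.
Combined feed F9 = 273.2 + 97.701 = 370.9 kg/min.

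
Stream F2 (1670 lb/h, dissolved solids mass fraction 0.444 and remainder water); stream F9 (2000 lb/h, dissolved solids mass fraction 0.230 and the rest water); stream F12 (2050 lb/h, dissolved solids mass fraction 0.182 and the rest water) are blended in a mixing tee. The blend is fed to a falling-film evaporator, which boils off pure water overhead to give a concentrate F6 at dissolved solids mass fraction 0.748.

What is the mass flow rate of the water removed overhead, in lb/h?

dissolved solids entering = 1670×0.444 + 2000×0.230 + 2050×0.182 = 1574.6 lb/h.
All dissolved solids reports to F6, so F6 = 1574.6/0.748 = 2105.1 lb/h.
Total feed = 5720 lb/h; overhead = 5720 − 2105.1 = 3614.9 lb/h.

3615 lb/h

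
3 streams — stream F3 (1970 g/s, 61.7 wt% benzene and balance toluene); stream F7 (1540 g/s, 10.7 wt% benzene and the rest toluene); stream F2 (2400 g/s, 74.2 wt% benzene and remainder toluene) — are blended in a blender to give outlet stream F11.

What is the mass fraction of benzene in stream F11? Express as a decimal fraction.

Total flow out = 1970 + 1540 + 2400 = 5910 g/s.
benzene in = 1970×0.617 + 1540×0.107 + 2400×0.742 = 3161.1 g/s.
benzene mass fraction in F11 = 3161.1/5910 = 0.535.

0.535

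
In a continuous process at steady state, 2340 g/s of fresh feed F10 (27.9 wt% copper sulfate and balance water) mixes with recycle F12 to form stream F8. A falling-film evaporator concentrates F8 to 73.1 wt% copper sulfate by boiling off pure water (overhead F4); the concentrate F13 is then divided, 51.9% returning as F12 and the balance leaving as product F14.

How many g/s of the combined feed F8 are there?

Overall copper sulfate balance (none leaves overhead): copper sulfate in fresh feed = copper sulfate in product, i.e. 2340×0.279 = (1−0.519)·F13·0.731.
F13 = 652.86/(0.731×0.481) = 1856.8 g/s.
Recycle F12 = 0.519×1856.8 = 963.66 g/s.
Combined feed F8 = 2340 + 963.66 = 3303.7 g/s.

3304 g/s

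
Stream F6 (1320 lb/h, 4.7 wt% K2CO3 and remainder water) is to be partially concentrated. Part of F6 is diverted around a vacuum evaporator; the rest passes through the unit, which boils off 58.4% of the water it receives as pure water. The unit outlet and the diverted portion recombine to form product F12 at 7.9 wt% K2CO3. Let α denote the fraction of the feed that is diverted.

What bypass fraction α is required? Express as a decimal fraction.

All 1320×0.047 = 62.04 lb/h of K2CO3 reaches F12, so F12 = 62.04/0.079 = 785.32 lb/h and vapour = 534.68 lb/h.
The evaporator receives (1−α)·1320 of feed at 0.953 water and removes 0.584 of that water:
0.584×0.953×(1−α)×1320 = 534.68
(1−α) = 534.68/734.65 = 0.7278;  α = 0.2722.

0.272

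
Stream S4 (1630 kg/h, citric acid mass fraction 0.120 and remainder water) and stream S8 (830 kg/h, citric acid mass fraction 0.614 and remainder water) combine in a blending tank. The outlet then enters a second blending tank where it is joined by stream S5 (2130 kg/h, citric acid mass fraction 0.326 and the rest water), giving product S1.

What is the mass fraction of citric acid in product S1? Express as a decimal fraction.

Overall, product flow = 4590 kg/h.
citric acid in = 1630×0.120 + 830×0.614 + 2130×0.326 = 1399.6 kg/h.
citric acid fraction in S1 = 0.305.

0.305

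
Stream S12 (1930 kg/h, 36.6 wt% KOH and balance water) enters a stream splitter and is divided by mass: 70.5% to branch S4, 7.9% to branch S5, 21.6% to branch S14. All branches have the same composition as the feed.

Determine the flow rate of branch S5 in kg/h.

Branch S5 flow = 0.079×1930 = 152.47 kg/h.

152.5 kg/h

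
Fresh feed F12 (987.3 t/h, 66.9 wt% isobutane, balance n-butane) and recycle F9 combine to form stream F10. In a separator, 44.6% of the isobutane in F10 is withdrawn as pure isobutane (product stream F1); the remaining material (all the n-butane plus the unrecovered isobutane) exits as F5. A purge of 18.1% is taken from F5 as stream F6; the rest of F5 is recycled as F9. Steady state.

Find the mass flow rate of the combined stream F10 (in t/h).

3015 t/h

n-butane enters only via F12 and leaves only via the purge: 987.3×0.331 = 0.181×(n-butane in F5), and the separator passes all n-butane, so n-butane in F10 = n-butane in F5 = 1805.5 t/h.
isobutane in F10: m_A = 987.3×0.669 + (1−0.181)·(1−0.446)·m_A, so m_A = 660.5/0.5463 = 1209.1 t/h.
F10 = 1209.1 + 1805.5 = 3014.6 t/h.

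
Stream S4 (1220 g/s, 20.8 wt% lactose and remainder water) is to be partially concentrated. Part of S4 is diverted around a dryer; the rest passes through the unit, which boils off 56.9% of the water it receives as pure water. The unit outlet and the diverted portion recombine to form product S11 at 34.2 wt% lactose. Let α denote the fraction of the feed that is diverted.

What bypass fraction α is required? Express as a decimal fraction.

All 1220×0.208 = 253.76 g/s of lactose reaches S11, so S11 = 253.76/0.342 = 741.99 g/s and vapour = 478.01 g/s.
The evaporator receives (1−α)·1220 of feed at 0.792 water and removes 0.569 of that water:
0.569×0.792×(1−α)×1220 = 478.01
(1−α) = 478.01/549.79 = 0.8694;  α = 0.1306.

0.131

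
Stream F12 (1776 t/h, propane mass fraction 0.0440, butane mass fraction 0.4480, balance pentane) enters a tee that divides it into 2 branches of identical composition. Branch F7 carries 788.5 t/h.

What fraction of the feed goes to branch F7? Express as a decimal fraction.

Fraction to F7 = 788.5/1776 = 0.4440.

0.444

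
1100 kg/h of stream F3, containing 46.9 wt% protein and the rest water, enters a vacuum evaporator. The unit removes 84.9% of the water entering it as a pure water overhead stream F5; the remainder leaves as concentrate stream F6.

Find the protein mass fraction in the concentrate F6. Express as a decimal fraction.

protein is not removed: 1100×0.469 = 515.9 kg/h of protein enters F6.
water entering = 1100×0.531 = 584.1 kg/h; overhead removed = 0.849×584.1 = 495.9 kg/h.
Concentrate = 1100 − 495.9 = 604.1 kg/h.
Mass fraction = 515.9/604.1 = 0.854.

0.854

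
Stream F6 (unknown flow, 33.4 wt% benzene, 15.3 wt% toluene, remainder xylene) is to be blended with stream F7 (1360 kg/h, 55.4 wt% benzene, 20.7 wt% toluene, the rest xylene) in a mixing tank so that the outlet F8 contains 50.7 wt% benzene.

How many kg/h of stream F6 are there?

369.5 kg/h

Let F6 be the unknown flow. Total out = 1360 + F6.
benzene balance: 753.44 + 0.334·F6 = 0.507·(1360 + F6)
(0.334 − 0.507)·F6 = 0.507×1360 − 753.44 = -63.92
F6 = -63.92 / -0.173 = 369.48 kg/h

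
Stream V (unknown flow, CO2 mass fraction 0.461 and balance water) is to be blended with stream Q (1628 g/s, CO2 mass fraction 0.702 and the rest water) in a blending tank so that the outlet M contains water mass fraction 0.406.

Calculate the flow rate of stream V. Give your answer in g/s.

1322 g/s

Let V be the unknown flow. Total out = 1628 + V.
water balance: 485.14 + 0.539·V = 0.406·(1628 + V)
(0.539 − 0.406)·V = 0.406×1628 − 485.14 = 175.82
V = 175.82 / 0.133 = 1322 g/s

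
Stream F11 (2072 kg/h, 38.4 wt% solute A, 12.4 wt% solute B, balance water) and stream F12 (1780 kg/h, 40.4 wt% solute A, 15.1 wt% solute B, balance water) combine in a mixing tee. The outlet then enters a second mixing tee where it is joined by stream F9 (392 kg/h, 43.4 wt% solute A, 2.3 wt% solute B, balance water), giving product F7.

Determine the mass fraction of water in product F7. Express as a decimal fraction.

0.4770

Overall, product flow = 4244 kg/h.
water in = 2072×0.492 + 1780×0.445 + 392×0.543 = 2024.4 kg/h.
water fraction in F7 = 0.4770.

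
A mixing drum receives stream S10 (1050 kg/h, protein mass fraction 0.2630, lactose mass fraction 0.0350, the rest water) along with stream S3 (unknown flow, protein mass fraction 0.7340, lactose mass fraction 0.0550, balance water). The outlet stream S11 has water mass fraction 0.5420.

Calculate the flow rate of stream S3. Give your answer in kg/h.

Let S3 be the unknown flow. Total out = 1050 + S3.
water balance: 737.1 + 0.211·S3 = 0.542·(1050 + S3)
(0.211 − 0.542)·S3 = 0.542×1050 − 737.1 = -168
S3 = -168 / -0.331 = 507.55 kg/h

507.6 kg/h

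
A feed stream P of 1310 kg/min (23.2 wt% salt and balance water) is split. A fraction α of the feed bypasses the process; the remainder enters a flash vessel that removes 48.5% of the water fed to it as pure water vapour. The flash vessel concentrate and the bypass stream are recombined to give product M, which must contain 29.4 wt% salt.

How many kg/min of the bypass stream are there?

568.3 kg/min

All 1310×0.232 = 303.92 kg/min of salt reaches M, so M = 303.92/0.294 = 1033.7 kg/min and vapour = 276.26 kg/min.
The evaporator receives (1−α)·1310 of feed at 0.768 water and removes 0.485 of that water:
0.485×0.768×(1−α)×1310 = 276.26
(1−α) = 276.26/487.95 = 0.5662;  α = 0.4338.
Bypass flow = 0.4338×1310 = 568.33 kg/min.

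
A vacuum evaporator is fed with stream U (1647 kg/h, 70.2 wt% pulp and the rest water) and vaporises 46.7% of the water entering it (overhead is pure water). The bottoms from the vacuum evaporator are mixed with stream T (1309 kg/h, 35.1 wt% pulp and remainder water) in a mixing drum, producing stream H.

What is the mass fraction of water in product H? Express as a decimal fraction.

Vapour removed = 0.467×0.298×1647 = 229.21 kg/h; concentrate = 1417.8 kg/h.
water reaching the mixer = 261.6 (from concentrate) + 1309×0.649 = 1111.1 kg/h.
Product flow = 1417.8 + 1309 = 2726.8 kg/h; water fraction = 0.4075.

0.4075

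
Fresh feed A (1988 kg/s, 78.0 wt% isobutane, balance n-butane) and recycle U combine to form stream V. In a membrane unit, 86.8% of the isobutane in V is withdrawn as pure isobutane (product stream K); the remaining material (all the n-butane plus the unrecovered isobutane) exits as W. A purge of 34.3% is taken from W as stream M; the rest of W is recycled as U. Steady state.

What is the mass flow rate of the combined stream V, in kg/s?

2973 kg/s

n-butane enters only via A and leaves only via the purge: 1988×0.220 = 0.343×(n-butane in W), and the membrane unit passes all n-butane, so n-butane in V = n-butane in W = 1275.1 kg/s.
isobutane in V: m_A = 1988×0.780 + (1−0.343)·(1−0.868)·m_A, so m_A = 1550.6/0.9133 = 1697.9 kg/s.
V = 1697.9 + 1275.1 = 2973 kg/s.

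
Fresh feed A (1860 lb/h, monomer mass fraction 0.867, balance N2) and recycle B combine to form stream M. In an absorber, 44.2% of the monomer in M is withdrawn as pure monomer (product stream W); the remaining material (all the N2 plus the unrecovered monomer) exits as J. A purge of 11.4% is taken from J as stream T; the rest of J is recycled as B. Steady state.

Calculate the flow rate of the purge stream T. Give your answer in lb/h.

450.3 lb/h

N2 enters only via A and leaves only via the purge: 1860×0.133 = 0.114×(N2 in J), and the absorber passes all N2, so N2 in M = N2 in J = 2170 lb/h.
monomer in M: m_A = 1860×0.867 + (1−0.114)·(1−0.442)·m_A, so m_A = 1612.6/0.5056 = 3189.4 lb/h.
J = (1−0.442)×3189.4 + 2170 = 3949.7 lb/h.
Purge T = 0.114×3949.7 = 450.27 lb/h.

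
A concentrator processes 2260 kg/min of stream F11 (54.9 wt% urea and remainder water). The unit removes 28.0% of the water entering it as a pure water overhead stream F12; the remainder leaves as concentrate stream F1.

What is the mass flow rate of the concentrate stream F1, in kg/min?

water entering = 2260×0.451 = 1019.3 kg/min; overhead removed = 0.280×1019.3 = 285.39 kg/min.
Concentrate = 2260 − 285.39 = 1974.6 kg/min.

1975 kg/min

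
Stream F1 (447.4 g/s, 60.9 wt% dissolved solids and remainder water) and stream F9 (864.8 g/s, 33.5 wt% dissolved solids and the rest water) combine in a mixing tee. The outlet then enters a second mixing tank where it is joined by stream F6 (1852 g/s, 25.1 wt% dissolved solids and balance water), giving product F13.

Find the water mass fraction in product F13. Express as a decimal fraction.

0.675

Overall, product flow = 3164.2 g/s.
water in = 447.4×0.391 + 864.8×0.665 + 1852×0.749 = 2137.2 g/s.
water fraction in F13 = 0.675.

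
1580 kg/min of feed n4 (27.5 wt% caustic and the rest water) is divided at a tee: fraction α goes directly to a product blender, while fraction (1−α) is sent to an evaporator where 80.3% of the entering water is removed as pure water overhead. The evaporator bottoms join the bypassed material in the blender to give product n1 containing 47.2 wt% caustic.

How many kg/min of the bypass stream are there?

All 1580×0.275 = 434.5 kg/min of caustic reaches n1, so n1 = 434.5/0.472 = 920.55 kg/min and vapour = 659.45 kg/min.
The evaporator receives (1−α)·1580 of feed at 0.725 water and removes 0.803 of that water:
0.803×0.725×(1−α)×1580 = 659.45
(1−α) = 659.45/919.84 = 0.7169;  α = 0.2831.
Bypass flow = 0.2831×1580 = 447.27 kg/min.

447.3 kg/min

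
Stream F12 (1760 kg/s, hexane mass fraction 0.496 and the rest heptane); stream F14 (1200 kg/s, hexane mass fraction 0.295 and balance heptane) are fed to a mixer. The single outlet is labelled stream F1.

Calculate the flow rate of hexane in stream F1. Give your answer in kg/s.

1227 kg/s

hexane out = hexane in = 1760×0.496 + 1200×0.295 = 1227 kg/s.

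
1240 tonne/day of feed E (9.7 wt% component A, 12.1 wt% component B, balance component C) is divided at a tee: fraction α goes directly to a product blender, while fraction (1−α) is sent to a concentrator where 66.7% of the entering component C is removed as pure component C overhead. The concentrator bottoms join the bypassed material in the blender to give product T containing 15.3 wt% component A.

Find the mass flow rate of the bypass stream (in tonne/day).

369.9 tonne/day

All 1240×0.097 = 120.28 tonne/day of component A reaches T, so T = 120.28/0.153 = 786.14 tonne/day and vapour = 453.86 tonne/day.
The evaporator receives (1−α)·1240 of feed at 0.782 component C and removes 0.667 of that component C:
0.667×0.782×(1−α)×1240 = 453.86
(1−α) = 453.86/646.78 = 0.7017;  α = 0.2983.
Bypass flow = 0.2983×1240 = 369.87 tonne/day.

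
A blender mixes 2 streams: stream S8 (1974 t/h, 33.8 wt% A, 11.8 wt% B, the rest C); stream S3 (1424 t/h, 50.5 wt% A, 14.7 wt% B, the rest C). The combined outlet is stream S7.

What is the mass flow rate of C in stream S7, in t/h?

C out = C in = 1974×0.544 + 1424×0.348 = 1569.4 t/h.

1569 t/h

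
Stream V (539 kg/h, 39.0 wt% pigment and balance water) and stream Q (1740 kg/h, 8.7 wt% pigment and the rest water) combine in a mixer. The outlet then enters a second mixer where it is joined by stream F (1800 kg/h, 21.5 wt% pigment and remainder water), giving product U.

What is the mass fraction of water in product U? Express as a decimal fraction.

Overall, product flow = 4079 kg/h.
water in = 539×0.610 + 1740×0.913 + 1800×0.785 = 3330.4 kg/h.
water fraction in U = 0.8165.

0.8165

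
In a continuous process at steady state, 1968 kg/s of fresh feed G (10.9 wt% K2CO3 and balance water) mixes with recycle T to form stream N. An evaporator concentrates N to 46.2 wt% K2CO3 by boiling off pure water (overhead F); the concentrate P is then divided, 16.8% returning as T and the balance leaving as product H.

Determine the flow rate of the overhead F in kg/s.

1504 kg/s

Overall K2CO3 balance (none leaves overhead): K2CO3 in fresh feed = K2CO3 in product, i.e. 1968×0.109 = (1−0.168)·P·0.462.
P = 214.51/(0.462×0.832) = 558.07 kg/s.
Recycle T = 0.168×558.07 = 93.755 kg/s.
Combined feed N = 1968 + 93.755 = 2061.8 kg/s.
Overhead F = N − P = 2061.8 − 558.07 = 1503.7 kg/s.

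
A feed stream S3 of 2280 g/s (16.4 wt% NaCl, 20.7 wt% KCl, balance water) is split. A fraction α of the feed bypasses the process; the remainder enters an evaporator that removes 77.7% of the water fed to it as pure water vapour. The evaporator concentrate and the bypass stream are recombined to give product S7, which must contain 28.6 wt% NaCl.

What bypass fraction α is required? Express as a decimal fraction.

All 2280×0.164 = 373.92 g/s of NaCl reaches S7, so S7 = 373.92/0.286 = 1307.4 g/s and vapour = 972.59 g/s.
The evaporator receives (1−α)·2280 of feed at 0.629 water and removes 0.777 of that water:
0.777×0.629×(1−α)×2280 = 972.59
(1−α) = 972.59/1114.3 = 0.8728;  α = 0.1272.

0.127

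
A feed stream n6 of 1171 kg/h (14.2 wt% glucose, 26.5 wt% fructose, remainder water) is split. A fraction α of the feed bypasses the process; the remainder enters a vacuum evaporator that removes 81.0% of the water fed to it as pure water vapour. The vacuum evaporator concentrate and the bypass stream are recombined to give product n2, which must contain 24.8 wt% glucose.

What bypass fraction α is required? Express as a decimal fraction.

0.110

All 1171×0.142 = 166.28 kg/h of glucose reaches n2, so n2 = 166.28/0.248 = 670.49 kg/h and vapour = 500.51 kg/h.
The evaporator receives (1−α)·1171 of feed at 0.593 water and removes 0.810 of that water:
0.810×0.593×(1−α)×1171 = 500.51
(1−α) = 500.51/562.47 = 0.8898;  α = 0.1102.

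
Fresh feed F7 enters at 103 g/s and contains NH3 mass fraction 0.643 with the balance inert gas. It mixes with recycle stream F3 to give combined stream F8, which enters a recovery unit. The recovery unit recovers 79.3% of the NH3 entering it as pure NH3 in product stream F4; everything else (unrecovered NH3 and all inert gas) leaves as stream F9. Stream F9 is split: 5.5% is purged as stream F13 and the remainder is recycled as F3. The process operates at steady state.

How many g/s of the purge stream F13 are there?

inert gas enters only via F7 and leaves only via the purge: 103×0.357 = 0.055×(inert gas in F9), and the recovery unit passes all inert gas, so inert gas in F8 = inert gas in F9 = 668.56 g/s.
NH3 in F8: m_A = 103×0.643 + (1−0.055)·(1−0.793)·m_A, so m_A = 66.229/0.8044 = 82.335 g/s.
F9 = (1−0.793)×82.335 + 668.56 = 685.61 g/s.
Purge F13 = 0.055×685.61 = 37.708 g/s.

37.71 g/s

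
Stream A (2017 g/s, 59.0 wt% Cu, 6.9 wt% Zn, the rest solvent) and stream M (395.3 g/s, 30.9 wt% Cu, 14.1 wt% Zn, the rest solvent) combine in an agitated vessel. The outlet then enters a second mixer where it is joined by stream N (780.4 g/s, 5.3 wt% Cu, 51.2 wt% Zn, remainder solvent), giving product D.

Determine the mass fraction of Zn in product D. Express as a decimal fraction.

0.186

Overall, product flow = 3192.7 g/s.
Zn in = 2017×0.069 + 395.3×0.141 + 780.4×0.512 = 594.48 g/s.
Zn fraction in D = 0.186.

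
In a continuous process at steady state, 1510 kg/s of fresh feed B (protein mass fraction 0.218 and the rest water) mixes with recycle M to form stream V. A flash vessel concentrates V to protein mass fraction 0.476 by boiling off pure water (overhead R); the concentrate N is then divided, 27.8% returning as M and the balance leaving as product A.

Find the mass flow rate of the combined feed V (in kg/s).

1776 kg/s

Overall protein balance (none leaves overhead): protein in fresh feed = protein in product, i.e. 1510×0.218 = (1−0.278)·N·0.476.
N = 329.18/(0.476×0.722) = 957.83 kg/s.
Recycle M = 0.278×957.83 = 266.28 kg/s.
Combined feed V = 1510 + 266.28 = 1776.3 kg/s.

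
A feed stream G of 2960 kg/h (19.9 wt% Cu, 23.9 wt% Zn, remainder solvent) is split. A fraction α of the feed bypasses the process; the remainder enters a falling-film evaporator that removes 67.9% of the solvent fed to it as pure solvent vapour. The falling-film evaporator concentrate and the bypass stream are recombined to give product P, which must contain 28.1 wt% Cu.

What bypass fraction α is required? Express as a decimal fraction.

0.235

All 2960×0.199 = 589.04 kg/h of Cu reaches P, so P = 589.04/0.281 = 2096.2 kg/h and vapour = 863.77 kg/h.
The evaporator receives (1−α)·2960 of feed at 0.562 solvent and removes 0.679 of that solvent:
0.679×0.562×(1−α)×2960 = 863.77
(1−α) = 863.77/1129.5 = 0.7647;  α = 0.2353.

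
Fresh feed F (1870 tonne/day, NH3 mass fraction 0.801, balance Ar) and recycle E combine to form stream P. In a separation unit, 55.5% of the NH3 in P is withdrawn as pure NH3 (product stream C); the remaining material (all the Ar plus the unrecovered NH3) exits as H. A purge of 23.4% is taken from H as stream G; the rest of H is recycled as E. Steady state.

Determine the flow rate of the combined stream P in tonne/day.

3863 tonne/day

Ar enters only via F and leaves only via the purge: 1870×0.199 = 0.234×(Ar in H), and the separation unit passes all Ar, so Ar in P = Ar in H = 1590.3 tonne/day.
NH3 in P: m_A = 1870×0.801 + (1−0.234)·(1−0.555)·m_A, so m_A = 1497.9/0.6591 = 2272.5 tonne/day.
P = 2272.5 + 1590.3 = 3862.8 tonne/day.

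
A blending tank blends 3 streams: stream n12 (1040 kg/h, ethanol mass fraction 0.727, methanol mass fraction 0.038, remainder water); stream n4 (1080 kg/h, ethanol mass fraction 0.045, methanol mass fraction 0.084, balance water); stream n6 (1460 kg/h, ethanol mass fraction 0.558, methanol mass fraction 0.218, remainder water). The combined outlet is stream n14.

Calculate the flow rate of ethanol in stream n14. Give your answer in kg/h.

1619 kg/h

ethanol out = ethanol in = 1040×0.727 + 1080×0.045 + 1460×0.558 = 1619.4 kg/h.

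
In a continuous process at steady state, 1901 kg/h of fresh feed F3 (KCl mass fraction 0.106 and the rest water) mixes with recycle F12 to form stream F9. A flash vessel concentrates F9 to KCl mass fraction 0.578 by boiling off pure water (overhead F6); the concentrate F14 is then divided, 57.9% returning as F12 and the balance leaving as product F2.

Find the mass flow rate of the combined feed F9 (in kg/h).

2380 kg/h

Overall KCl balance (none leaves overhead): KCl in fresh feed = KCl in product, i.e. 1901×0.106 = (1−0.579)·F14·0.578.
F14 = 201.51/(0.578×0.421) = 828.09 kg/h.
Recycle F12 = 0.579×828.09 = 479.46 kg/h.
Combined feed F9 = 1901 + 479.46 = 2380.5 kg/h.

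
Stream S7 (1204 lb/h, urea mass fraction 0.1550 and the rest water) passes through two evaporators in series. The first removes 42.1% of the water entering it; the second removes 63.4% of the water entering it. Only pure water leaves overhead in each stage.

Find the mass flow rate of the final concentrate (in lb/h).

water in feed = 1204×0.845 = 1017.4 lb/h.
After stage 1: water left = (1−0.421)×1017.4 = 589.06; stream total = 775.68 lb/h.
After stage 2: water left = (1−0.634)×589.06 = 215.6; final concentrate = 402.22 lb/h.

402.2 lb/h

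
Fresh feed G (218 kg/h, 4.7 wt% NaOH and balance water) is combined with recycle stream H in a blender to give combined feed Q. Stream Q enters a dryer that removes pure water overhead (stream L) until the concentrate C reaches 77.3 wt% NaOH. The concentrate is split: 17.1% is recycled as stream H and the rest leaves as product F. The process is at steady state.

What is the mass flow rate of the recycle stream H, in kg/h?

2.734 kg/h

Overall NaOH balance (none leaves overhead): NaOH in fresh feed = NaOH in product, i.e. 218×0.047 = (1−0.171)·C·0.773.
C = 10.246/(0.773×0.829) = 15.989 kg/h.
Recycle H = 0.171×15.989 = 2.7341 kg/h.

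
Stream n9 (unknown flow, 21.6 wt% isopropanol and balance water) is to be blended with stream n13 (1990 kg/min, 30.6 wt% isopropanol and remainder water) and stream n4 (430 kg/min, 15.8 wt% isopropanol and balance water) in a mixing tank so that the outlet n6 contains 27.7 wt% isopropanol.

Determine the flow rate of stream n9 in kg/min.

Let n9 be the unknown flow. Total out = 2420 + n9.
isopropanol balance: 676.88 + 0.216·n9 = 0.277·(2420 + n9)
(0.216 − 0.277)·n9 = 0.277×2420 − 676.88 = -6.54
n9 = -6.54 / -0.061 = 107.21 kg/min

107.2 kg/min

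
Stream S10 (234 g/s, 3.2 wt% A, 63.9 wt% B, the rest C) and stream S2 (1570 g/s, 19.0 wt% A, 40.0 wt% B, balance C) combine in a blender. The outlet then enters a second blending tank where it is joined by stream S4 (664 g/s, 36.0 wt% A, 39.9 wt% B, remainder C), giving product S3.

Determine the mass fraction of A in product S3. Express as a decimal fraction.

Overall, product flow = 2468 g/s.
A in = 234×0.032 + 1570×0.190 + 664×0.360 = 544.83 g/s.
A fraction in S3 = 0.221.

0.221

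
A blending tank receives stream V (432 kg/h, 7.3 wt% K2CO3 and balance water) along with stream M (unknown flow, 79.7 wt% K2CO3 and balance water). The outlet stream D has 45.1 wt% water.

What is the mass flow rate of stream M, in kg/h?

829.2 kg/h

Let M be the unknown flow. Total out = 432 + M.
water balance: 400.46 + 0.203·M = 0.451·(432 + M)
(0.203 − 0.451)·M = 0.451×432 − 400.46 = -205.63
M = -205.63 / -0.248 = 829.16 kg/h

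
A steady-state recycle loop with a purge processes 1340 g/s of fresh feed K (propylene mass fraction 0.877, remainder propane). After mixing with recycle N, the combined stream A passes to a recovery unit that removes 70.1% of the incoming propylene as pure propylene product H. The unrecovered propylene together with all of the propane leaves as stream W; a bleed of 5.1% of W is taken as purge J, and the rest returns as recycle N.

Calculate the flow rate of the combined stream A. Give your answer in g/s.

propane enters only via K and leaves only via the purge: 1340×0.123 = 0.051×(propane in W), and the recovery unit passes all propane, so propane in A = propane in W = 3231.8 g/s.
propylene in A: m_A = 1340×0.877 + (1−0.051)·(1−0.701)·m_A, so m_A = 1175.2/0.7162 = 1640.7 g/s.
A = 1640.7 + 3231.8 = 4872.5 g/s.

4873 g/s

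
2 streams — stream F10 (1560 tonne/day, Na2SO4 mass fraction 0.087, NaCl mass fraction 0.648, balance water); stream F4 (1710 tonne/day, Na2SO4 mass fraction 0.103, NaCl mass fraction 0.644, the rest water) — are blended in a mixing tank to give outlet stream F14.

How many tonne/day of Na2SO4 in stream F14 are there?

Na2SO4 out = Na2SO4 in = 1560×0.087 + 1710×0.103 = 311.85 tonne/day.

311.9 tonne/day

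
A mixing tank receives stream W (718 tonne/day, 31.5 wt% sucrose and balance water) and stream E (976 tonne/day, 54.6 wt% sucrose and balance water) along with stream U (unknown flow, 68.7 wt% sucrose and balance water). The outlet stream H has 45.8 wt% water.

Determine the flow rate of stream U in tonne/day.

Let U be the unknown flow. Total out = 1694 + U.
water balance: 934.93 + 0.313·U = 0.458·(1694 + U)
(0.313 − 0.458)·U = 0.458×1694 − 934.93 = -159.08
U = -159.08 / -0.145 = 1097.1 tonne/day

1097 tonne/day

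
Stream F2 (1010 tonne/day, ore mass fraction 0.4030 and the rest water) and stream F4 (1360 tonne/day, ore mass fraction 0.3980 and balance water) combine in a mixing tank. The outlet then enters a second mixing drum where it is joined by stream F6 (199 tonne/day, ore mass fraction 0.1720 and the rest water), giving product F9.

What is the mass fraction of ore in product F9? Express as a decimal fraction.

0.3825

Overall, product flow = 2569 tonne/day.
ore in = 1010×0.403 + 1360×0.398 + 199×0.172 = 982.54 tonne/day.
ore fraction in F9 = 0.3825.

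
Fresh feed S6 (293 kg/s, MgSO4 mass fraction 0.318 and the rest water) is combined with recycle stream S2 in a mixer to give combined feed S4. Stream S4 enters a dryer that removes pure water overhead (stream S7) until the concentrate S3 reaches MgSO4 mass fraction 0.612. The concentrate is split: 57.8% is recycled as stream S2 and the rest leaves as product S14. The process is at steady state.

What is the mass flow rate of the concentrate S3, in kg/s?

360.8 kg/s

Overall MgSO4 balance (none leaves overhead): MgSO4 in fresh feed = MgSO4 in product, i.e. 293×0.318 = (1−0.578)·S3·0.612.
S3 = 93.174/(0.612×0.422) = 360.77 kg/s.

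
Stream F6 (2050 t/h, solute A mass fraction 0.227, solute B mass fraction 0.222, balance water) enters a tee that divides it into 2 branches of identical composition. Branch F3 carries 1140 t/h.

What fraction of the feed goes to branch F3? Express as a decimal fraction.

0.556

Fraction to F3 = 1140/2050 = 0.5561.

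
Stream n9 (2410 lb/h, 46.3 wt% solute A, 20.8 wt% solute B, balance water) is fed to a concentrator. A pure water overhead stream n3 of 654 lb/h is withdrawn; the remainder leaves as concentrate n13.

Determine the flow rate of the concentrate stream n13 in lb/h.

Concentrate = 2410 − 654 = 1756 lb/h.

1756 lb/h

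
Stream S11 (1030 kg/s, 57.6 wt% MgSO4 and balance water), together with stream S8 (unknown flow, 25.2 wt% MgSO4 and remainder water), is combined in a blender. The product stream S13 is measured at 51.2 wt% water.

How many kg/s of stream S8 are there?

Let S8 be the unknown flow. Total out = 1030 + S8.
water balance: 436.72 + 0.748·S8 = 0.512·(1030 + S8)
(0.748 − 0.512)·S8 = 0.512×1030 − 436.72 = 90.64
S8 = 90.64 / 0.236 = 384.07 kg/s

384.1 kg/s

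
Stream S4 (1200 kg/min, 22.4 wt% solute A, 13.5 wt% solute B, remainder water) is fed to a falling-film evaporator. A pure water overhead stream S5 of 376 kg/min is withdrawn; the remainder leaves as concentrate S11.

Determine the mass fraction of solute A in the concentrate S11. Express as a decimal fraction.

solute A is not removed: 1200×0.224 = 268.8 kg/min of solute A enters S11.
Concentrate = 1200 − 376 = 824 kg/min.
Mass fraction = 268.8/824 = 0.3262.

0.3262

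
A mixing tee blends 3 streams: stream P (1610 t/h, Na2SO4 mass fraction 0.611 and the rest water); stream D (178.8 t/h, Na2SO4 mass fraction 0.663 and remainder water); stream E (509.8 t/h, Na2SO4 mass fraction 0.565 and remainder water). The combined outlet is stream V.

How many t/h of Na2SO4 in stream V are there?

1390 t/h

Na2SO4 out = Na2SO4 in = 1610×0.611 + 178.8×0.663 + 509.8×0.565 = 1390.3 t/h.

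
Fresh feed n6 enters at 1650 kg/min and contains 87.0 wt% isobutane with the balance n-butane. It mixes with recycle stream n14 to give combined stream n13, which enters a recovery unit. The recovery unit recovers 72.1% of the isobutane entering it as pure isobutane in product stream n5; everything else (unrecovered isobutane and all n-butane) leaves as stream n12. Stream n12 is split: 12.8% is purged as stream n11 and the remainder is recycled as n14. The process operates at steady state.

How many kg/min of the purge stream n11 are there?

282.2 kg/min

n-butane enters only via n6 and leaves only via the purge: 1650×0.130 = 0.128×(n-butane in n12), and the recovery unit passes all n-butane, so n-butane in n13 = n-butane in n12 = 1675.8 kg/min.
isobutane in n13: m_A = 1650×0.870 + (1−0.128)·(1−0.721)·m_A, so m_A = 1435.5/0.7567 = 1897 kg/min.
n12 = (1−0.721)×1897 + 1675.8 = 2205.1 kg/min.
Purge n11 = 0.128×2205.1 = 282.25 kg/min.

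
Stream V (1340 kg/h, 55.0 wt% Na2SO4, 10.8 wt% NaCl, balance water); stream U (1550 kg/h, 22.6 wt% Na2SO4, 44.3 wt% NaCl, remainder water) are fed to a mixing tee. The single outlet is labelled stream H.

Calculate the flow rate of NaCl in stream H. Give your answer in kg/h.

831.4 kg/h

NaCl out = NaCl in = 1340×0.108 + 1550×0.443 = 831.37 kg/h.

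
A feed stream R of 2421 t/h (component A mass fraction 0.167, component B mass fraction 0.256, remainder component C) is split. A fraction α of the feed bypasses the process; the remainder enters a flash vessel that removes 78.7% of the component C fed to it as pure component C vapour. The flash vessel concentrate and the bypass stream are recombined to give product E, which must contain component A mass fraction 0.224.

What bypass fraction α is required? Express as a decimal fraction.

0.440

All 2421×0.167 = 404.31 t/h of component A reaches E, so E = 404.31/0.224 = 1804.9 t/h and vapour = 616.06 t/h.
The evaporator receives (1−α)·2421 of feed at 0.577 component C and removes 0.787 of that component C:
0.787×0.577×(1−α)×2421 = 616.06
(1−α) = 616.06/1099.4 = 0.5604;  α = 0.4396.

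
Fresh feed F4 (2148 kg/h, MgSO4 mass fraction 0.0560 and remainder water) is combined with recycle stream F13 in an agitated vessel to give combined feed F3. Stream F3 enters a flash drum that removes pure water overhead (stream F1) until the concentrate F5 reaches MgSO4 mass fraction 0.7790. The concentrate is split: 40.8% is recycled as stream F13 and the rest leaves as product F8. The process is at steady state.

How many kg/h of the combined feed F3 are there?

Overall MgSO4 balance (none leaves overhead): MgSO4 in fresh feed = MgSO4 in product, i.e. 2148×0.056 = (1−0.408)·F5·0.779.
F5 = 120.29/(0.779×0.592) = 260.83 kg/h.
Recycle F13 = 0.408×260.83 = 106.42 kg/h.
Combined feed F3 = 2148 + 106.42 = 2254.4 kg/h.

2254 kg/h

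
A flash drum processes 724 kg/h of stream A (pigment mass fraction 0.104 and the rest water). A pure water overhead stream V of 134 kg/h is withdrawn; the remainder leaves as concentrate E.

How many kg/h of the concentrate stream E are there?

Concentrate = 724 − 134 = 590 kg/h.

590 kg/h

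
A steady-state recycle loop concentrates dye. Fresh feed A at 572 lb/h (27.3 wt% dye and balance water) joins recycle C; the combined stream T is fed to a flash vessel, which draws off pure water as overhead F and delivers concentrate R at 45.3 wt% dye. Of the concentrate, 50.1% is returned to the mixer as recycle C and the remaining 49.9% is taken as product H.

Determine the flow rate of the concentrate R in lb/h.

Overall dye balance (none leaves overhead): dye in fresh feed = dye in product, i.e. 572×0.273 = (1−0.501)·R·0.453.
R = 156.16/(0.453×0.499) = 690.81 lb/h.

690.8 lb/h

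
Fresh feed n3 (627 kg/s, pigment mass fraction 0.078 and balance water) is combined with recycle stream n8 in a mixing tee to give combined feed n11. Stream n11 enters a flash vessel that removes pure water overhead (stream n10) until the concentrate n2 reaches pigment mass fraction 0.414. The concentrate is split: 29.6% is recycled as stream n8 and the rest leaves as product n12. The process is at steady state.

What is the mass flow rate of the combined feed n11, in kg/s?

Overall pigment balance (none leaves overhead): pigment in fresh feed = pigment in product, i.e. 627×0.078 = (1−0.296)·n2·0.414.
n2 = 48.906/(0.414×0.704) = 167.8 kg/s.
Recycle n8 = 0.296×167.8 = 49.668 kg/s.
Combined feed n11 = 627 + 49.668 = 676.67 kg/s.

676.7 kg/s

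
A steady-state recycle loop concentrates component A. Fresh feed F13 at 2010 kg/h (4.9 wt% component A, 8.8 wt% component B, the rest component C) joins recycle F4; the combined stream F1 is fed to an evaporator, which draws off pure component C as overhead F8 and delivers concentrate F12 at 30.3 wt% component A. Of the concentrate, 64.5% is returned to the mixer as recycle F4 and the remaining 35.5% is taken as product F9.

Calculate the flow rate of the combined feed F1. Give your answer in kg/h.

2601 kg/h

Overall component A balance (none leaves overhead): component A in fresh feed = component A in product, i.e. 2010×0.049 = (1−0.645)·F12·0.303.
F12 = 98.49/(0.303×0.355) = 915.63 kg/h.
Recycle F4 = 0.645×915.63 = 590.58 kg/h.
Combined feed F1 = 2010 + 590.58 = 2600.6 kg/h.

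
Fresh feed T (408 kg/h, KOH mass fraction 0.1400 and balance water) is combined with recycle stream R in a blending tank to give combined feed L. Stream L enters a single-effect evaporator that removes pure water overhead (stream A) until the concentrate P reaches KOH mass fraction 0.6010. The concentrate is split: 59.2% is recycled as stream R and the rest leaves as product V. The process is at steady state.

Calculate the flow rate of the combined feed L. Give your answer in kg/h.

Overall KOH balance (none leaves overhead): KOH in fresh feed = KOH in product, i.e. 408×0.140 = (1−0.592)·P·0.601.
P = 57.12/(0.601×0.408) = 232.95 kg/h.
Recycle R = 0.592×232.95 = 137.9 kg/h.
Combined feed L = 408 + 137.9 = 545.9 kg/h.

545.9 kg/h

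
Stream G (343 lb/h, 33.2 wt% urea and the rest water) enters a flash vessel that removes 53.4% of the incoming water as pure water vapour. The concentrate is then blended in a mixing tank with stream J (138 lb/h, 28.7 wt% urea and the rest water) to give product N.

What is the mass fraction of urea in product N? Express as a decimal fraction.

0.428

Vapour removed = 0.534×0.668×343 = 122.35 lb/h; concentrate = 220.65 lb/h.
urea reaching the mixer = 113.88 (from concentrate) + 138×0.287 = 153.48 lb/h.
Product flow = 220.65 + 138 = 358.65 lb/h; urea fraction = 0.428.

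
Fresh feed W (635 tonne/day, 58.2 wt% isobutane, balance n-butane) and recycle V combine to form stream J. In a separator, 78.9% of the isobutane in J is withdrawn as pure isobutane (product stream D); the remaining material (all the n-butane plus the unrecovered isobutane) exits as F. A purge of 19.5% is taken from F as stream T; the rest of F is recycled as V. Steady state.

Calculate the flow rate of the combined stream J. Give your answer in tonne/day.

n-butane enters only via W and leaves only via the purge: 635×0.418 = 0.195×(n-butane in F), and the separator passes all n-butane, so n-butane in J = n-butane in F = 1361.2 tonne/day.
isobutane in J: m_A = 635×0.582 + (1−0.195)·(1−0.789)·m_A, so m_A = 369.57/0.8301 = 445.19 tonne/day.
J = 445.19 + 1361.2 = 1806.4 tonne/day.

1806 tonne/day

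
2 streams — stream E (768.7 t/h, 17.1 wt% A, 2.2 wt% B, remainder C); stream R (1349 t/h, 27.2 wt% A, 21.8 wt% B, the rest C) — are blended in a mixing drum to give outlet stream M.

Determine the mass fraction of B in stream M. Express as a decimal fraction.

Total flow out = 768.7 + 1349 = 2117.7 t/h.
B in = 768.7×0.022 + 1349×0.218 = 310.99 t/h.
B mass fraction in M = 310.99/2117.7 = 0.147.

0.147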